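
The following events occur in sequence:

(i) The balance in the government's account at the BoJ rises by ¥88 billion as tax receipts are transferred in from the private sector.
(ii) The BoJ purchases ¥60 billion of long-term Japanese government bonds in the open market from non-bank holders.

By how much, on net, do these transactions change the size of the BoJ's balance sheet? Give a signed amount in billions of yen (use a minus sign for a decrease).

BoJ balance sheet:
  Assets:      Securities +¥60B
  Liabilities: Bank reserves −¥28B, Government deposits +¥88B
Change in total BoJ assets = +¥60 billion.

+¥60 billion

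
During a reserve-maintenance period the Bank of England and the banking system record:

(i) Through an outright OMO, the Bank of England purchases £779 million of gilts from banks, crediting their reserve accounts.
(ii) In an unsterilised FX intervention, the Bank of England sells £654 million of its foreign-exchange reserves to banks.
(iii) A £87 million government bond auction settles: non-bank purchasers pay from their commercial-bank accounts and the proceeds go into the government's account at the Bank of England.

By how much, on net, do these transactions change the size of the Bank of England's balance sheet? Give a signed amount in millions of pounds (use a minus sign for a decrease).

Bank of England balance sheet:
  Assets:      Securities +£779M, Foreign assets −£654M
  Liabilities: Bank reserves +£38M, Government deposits +£87M
Change in total Bank of England assets = +£125 million.

+£125 million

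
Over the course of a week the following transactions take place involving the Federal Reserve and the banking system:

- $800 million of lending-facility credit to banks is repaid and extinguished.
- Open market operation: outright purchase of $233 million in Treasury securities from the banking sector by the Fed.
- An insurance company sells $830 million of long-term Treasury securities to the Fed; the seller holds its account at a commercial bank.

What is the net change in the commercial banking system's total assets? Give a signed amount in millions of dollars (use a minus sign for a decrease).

+$30 million

Fed balance sheet:
  Assets:      Securities +$1063M, Loans to banks −$800M
  Liabilities: Bank reserves +$263M
Commercial banking system:
  Assets:      Reserves at CB +$263M, Securities −$233M
  Liabilities: Checkable deposits +$830M, Borrowings from CB −$800M
Change in total bank assets = +$30 million.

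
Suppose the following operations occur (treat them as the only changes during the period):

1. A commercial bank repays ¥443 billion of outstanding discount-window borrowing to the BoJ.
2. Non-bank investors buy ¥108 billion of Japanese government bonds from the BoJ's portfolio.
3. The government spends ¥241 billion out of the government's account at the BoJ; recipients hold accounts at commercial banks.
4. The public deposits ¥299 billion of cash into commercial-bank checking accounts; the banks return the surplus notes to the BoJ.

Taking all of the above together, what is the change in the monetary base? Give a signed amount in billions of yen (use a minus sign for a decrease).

-¥310 billion

Discount-window repayment ¥443 billion: BoJ balance sheet contracts → −¥443B.
Asset sale (to non-banks) ¥108 billion: BoJ balance sheet contracts → −¥108B.
Government spending ¥241 billion: a non-base liability converts back to reserves → +¥241B.
Currency deposit ¥299 billion: just a shift between currency and reserves — both are base money → 0.
Net: −443 − 108 + 241 + 0 = -¥310 billion.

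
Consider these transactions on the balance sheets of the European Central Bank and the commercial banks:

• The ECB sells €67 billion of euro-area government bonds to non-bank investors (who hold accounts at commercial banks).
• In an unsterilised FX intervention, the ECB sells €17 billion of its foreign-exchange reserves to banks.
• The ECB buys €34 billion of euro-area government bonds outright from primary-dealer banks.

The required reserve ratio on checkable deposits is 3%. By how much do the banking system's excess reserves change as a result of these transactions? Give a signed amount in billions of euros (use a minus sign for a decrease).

Asset sale (to non-banks) €67 billion: reserves −€67B, deposits −€67B.
FX sale €17 billion: reserves −€17B, deposits 0.
OMO purchase (from banks) €34 billion: reserves +€34B, deposits 0.
Totals: Δreserves = −€50B, Δdeposits = −€67B.
Δrequired reserves = 3% × −€67B = −€2.01B.
Δexcess reserves = Δreserves − Δrequired = −€50B − (−€2.01B) = -€47.99 billion.

-€47.99 billion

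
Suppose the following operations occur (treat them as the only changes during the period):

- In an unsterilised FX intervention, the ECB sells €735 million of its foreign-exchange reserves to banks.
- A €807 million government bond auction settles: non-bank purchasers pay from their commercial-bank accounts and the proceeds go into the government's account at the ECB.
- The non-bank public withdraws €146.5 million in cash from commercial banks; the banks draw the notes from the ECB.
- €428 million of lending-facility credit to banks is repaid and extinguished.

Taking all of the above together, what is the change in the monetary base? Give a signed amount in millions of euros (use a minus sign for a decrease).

-€1970 million

FX sale €735 million: ECB balance sheet contracts → −€735M.
Government account inflow €807 million: reserves shift to a non-base liability → −€807M.
Currency withdrawal €146.5 million: just a shift between currency and reserves — both are base money → 0.
Discount-window repayment €428 million: ECB balance sheet contracts → −€428M.
Net: −735 − 807 + 0 − 428 = -€1970 million.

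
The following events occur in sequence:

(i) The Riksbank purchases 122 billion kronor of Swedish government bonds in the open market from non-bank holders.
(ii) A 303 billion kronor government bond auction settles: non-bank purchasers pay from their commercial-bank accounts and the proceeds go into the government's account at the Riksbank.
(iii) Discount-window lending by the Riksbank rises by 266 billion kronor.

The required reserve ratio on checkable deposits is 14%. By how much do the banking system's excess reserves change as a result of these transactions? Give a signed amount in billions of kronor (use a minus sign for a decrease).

+110.34 billion

Asset purchase (from non-banks) 122 billion kronor: reserves +122B, deposits +122B.
Government account inflow 303 billion kronor: reserves −303B, deposits −303B.
Discount-window loan 266 billion kronor: reserves +266B, deposits 0.
Totals: Δreserves = +85B, Δdeposits = −181B.
Δrequired reserves = 14% × −181B = −25.34B.
Δexcess reserves = Δreserves − Δrequired = +85B − (−25.34B) = +110.34 billion.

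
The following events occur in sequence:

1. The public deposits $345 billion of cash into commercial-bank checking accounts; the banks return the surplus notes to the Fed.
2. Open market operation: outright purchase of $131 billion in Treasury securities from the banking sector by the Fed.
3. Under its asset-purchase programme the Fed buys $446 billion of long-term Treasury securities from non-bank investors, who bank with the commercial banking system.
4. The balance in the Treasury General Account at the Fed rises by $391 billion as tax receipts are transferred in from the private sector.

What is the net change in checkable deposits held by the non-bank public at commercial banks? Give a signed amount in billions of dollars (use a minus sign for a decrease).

+$400 billion

Fed balance sheet:
  Assets:      Securities +$577B
  Liabilities: Bank reserves +$531B, Currency in circulation −$345B, Government deposits +$391B
Commercial banking system:
  Assets:      Reserves at CB +$531B, Securities −$131B
  Liabilities: Checkable deposits +$400B
So the change in checkable deposits held by the non-bank public at commercial banks is +$400 billion.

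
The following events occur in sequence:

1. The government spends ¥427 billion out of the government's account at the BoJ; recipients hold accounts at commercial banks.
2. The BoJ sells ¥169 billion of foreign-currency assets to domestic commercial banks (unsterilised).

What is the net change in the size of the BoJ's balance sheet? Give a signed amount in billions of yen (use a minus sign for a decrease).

BoJ balance sheet:
  Assets:      Foreign assets −¥169B
  Liabilities: Bank reserves +¥258B, Government deposits −¥427B
Change in total BoJ assets = -¥169 billion.

-¥169 billion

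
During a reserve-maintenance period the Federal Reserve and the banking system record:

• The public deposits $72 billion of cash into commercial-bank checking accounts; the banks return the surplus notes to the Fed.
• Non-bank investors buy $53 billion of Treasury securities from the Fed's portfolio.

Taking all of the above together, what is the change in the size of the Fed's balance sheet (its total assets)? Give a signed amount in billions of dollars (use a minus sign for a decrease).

-$53 billion

Fed balance sheet:
  Assets:      Securities −$53B
  Liabilities: Bank reserves +$19B, Currency in circulation −$72B
Change in total Fed assets = -$53 billion.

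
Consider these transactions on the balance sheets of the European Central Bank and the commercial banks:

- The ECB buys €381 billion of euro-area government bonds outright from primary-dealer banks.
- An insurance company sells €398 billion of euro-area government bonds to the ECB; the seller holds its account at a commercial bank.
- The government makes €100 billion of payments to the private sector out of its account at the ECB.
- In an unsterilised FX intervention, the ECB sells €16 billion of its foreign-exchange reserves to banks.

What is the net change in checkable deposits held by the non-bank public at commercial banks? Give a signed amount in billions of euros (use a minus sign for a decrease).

ECB balance sheet:
  Assets:      Securities +€779B, Foreign assets −€16B
  Liabilities: Bank reserves +€863B, Government deposits −€100B
Commercial banking system:
  Assets:      Reserves at CB +€863B, Securities −€381B, Foreign assets +€16B
  Liabilities: Checkable deposits +€498B
So the change in checkable deposits held by the non-bank public at commercial banks is +€498 billion.

+€498 billion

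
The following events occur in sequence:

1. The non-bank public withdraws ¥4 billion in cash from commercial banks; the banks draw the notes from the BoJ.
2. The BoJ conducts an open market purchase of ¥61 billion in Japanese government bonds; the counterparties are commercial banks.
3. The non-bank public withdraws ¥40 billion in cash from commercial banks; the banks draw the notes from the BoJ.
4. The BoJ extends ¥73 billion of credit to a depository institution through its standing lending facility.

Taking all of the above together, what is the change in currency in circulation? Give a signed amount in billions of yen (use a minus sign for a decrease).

+¥44 billion

Currency withdrawal ¥4 billion: notes leave the central bank → +¥4B.
OMO purchase (from banks) ¥61 billion: no currency enters or leaves circulation → 0.
Currency withdrawal ¥40 billion: notes leave the central bank → +¥40B.
Discount-window loan ¥73 billion: no currency enters or leaves circulation → 0.
Net: 4 + 0 + 40 + 0 = +¥44 billion.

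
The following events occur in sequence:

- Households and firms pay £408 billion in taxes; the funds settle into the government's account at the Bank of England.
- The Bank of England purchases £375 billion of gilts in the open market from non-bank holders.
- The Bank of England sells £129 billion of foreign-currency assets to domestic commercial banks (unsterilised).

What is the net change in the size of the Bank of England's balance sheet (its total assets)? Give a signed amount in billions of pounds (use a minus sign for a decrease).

+£246 billion

Bank of England balance sheet:
  Assets:      Securities +£375B, Foreign assets −£129B
  Liabilities: Bank reserves −£162B, Government deposits +£408B
Change in total Bank of England assets = +£246 billion.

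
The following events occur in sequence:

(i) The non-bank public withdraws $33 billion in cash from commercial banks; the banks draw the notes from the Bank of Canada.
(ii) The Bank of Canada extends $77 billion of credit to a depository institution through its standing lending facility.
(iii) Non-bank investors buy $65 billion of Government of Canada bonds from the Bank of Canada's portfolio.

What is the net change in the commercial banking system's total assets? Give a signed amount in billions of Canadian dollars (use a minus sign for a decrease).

Bank of Canada balance sheet:
  Assets:      Securities −$65B, Loans to banks +$77B
  Liabilities: Bank reserves −$21B, Currency in circulation +$33B
Commercial banking system:
  Assets:      Reserves at CB −$21B
  Liabilities: Checkable deposits −$98B, Borrowings from CB +$77B
Change in total bank assets = -$21 billion.

-$21 billion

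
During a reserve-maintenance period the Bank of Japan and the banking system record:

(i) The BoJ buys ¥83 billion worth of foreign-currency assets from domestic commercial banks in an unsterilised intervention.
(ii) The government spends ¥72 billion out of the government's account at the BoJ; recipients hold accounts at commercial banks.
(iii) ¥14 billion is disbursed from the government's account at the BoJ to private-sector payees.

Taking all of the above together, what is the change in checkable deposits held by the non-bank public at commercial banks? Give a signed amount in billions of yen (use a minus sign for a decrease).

+¥86 billion

BoJ balance sheet:
  Assets:      Foreign assets +¥83B
  Liabilities: Bank reserves +¥169B, Government deposits −¥86B
Commercial banking system:
  Assets:      Reserves at CB +¥169B, Foreign assets −¥83B
  Liabilities: Checkable deposits +¥86B
So the change in checkable deposits held by the non-bank public at commercial banks is +¥86 billion.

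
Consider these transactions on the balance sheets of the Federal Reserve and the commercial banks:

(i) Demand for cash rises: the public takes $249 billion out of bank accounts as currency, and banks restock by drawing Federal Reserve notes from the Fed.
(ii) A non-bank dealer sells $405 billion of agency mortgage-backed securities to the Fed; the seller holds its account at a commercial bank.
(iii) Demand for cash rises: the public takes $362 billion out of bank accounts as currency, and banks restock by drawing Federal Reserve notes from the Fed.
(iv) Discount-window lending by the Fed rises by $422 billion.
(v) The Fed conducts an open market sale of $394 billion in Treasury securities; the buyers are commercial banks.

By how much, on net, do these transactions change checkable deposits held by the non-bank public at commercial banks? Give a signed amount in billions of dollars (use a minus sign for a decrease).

-$206 billion

Currency withdrawal $249 billion: non-bank counterparties' bank balances fall → −$249B.
Asset purchase (from non-banks) $405 billion: non-bank counterparties' bank balances rise → +$405B.
Currency withdrawal $362 billion: non-bank counterparties' bank balances fall → −$362B.
Discount-window loan $422 billion: the counterparty is a bank, so public deposits are unchanged → 0.
OMO sale (to banks) $394 billion: the counterparty is a bank, so public deposits are unchanged → 0.
Net: −249 + 405 − 362 + 0 + 0 = -$206 billion.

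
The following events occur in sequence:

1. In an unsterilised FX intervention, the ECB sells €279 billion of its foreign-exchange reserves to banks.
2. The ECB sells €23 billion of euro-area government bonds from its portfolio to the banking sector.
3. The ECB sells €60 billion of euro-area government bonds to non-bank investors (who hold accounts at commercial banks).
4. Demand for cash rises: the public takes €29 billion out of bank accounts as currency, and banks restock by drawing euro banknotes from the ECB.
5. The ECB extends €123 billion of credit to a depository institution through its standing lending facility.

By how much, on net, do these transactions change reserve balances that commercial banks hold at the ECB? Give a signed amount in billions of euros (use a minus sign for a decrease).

-€268 billion

ECB balance sheet:
  Assets:      Securities −€83B, Loans to banks +€123B, Foreign assets −€279B
  Liabilities: Bank reserves −€268B, Currency in circulation +€29B
Commercial banking system:
  Assets:      Reserves at CB −€268B, Securities +€23B, Foreign assets +€279B
  Liabilities: Checkable deposits −€89B, Borrowings from CB +€123B
So the change in reserve balances that commercial banks hold at the ECB is -€268 billion.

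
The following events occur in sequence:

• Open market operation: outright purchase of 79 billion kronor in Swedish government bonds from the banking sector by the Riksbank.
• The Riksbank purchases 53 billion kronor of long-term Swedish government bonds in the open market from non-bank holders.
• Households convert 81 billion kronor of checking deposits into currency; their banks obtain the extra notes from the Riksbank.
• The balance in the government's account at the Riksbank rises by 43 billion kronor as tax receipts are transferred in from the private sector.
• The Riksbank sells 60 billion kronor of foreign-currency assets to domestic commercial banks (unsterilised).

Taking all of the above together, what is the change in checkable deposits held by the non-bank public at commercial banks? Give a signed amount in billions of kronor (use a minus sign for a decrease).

OMO purchase (from banks) 79 billion kronor: the counterparty is a bank, so public deposits are unchanged → 0.
Asset purchase (from non-banks) 53 billion kronor: non-bank counterparties' bank balances rise → +53B.
Currency withdrawal 81 billion kronor: non-bank counterparties' bank balances fall → −81B.
Government account inflow 43 billion kronor: non-bank counterparties' bank balances fall → −43B.
FX sale 60 billion kronor: the counterparty is a bank, so public deposits are unchanged → 0.
Net: 0 + 53 − 81 − 43 + 0 = -71 billion.

-71 billion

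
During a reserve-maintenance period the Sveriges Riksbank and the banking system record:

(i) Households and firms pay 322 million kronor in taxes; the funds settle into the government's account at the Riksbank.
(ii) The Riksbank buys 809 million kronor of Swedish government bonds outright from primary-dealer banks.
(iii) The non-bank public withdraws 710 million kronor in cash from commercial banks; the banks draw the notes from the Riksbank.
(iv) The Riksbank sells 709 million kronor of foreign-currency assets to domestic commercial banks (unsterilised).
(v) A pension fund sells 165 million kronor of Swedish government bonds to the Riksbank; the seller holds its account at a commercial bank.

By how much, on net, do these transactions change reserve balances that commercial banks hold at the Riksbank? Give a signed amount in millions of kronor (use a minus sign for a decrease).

-767 million

Government account inflow 322 million kronor: funds move from bank reserves into the government account → −322M.
OMO purchase (from banks) 809 million kronor: the Riksbank pays by crediting reserve accounts → +809M.
Currency withdrawal 710 million kronor: banks swap reserves for currency → −710M.
FX sale 709 million kronor: the buying banks pay out of their reserve balances → −709M.
Asset purchase (from non-banks) 165 million kronor: the Riksbank pays by crediting reserve accounts → +165M.
Net: −322 + 809 − 710 − 709 + 165 = -767 million.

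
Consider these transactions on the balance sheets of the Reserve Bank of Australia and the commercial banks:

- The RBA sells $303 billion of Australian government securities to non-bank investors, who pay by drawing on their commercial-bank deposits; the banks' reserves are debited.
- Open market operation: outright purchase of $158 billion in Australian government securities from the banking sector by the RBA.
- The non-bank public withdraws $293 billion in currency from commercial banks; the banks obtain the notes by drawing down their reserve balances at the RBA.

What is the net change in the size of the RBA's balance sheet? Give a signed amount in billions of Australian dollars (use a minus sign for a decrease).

-$145 billion

Asset sale (to non-banks) $303 billion: an RBA asset is shed → −$303B.
OMO purchase (from banks) $158 billion: an RBA asset is acquired → +$158B.
Currency withdrawal $293 billion: only the composition of liabilities changes → 0.
Net: −303 + 158 + 0 = -$145 billion.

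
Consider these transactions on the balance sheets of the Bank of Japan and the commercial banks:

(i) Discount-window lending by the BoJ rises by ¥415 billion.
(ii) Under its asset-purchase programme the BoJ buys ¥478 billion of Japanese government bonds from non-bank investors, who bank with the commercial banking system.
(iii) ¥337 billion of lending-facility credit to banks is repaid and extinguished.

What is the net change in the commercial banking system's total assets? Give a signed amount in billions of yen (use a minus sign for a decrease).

+¥556 billion

Discount-window loan ¥415 billion: bank balance sheets expand → +¥415B.
Asset purchase (from non-banks) ¥478 billion: bank balance sheets expand → +¥478B.
Discount-window repayment ¥337 billion: bank balance sheets shrink → −¥337B.
Net: 415 + 478 − 337 = +¥556 billion.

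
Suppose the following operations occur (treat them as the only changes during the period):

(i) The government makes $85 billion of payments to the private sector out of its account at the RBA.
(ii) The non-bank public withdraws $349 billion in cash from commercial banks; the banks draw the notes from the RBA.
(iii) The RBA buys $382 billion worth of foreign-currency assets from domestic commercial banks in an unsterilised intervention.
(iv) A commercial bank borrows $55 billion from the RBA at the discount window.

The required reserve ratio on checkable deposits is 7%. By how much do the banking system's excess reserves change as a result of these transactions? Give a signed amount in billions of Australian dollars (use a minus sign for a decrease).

Government spending $85 billion: reserves +$85B, deposits +$85B.
Currency withdrawal $349 billion: reserves −$349B, deposits −$349B.
FX purchase $382 billion: reserves +$382B, deposits 0.
Discount-window loan $55 billion: reserves +$55B, deposits 0.
Totals: Δreserves = +$173B, Δdeposits = −$264B.
Δrequired reserves = 7% × −$264B = −$18.48B.
Δexcess reserves = Δreserves − Δrequired = +$173B − (−$18.48B) = +$191.48 billion.

+$191.48 billion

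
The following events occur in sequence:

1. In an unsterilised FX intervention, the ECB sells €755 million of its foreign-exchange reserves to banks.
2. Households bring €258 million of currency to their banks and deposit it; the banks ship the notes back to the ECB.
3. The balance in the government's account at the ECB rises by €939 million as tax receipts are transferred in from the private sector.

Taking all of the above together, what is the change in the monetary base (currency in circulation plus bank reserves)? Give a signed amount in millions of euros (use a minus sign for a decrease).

-€1694 million

ECB balance sheet:
  Assets:      Foreign assets −€755M
  Liabilities: Bank reserves −€1436M, Currency in circulation −€258M, Government deposits +€939M
Monetary base = currency + reserves: −€258M + (−€1436M) = -€1694 million.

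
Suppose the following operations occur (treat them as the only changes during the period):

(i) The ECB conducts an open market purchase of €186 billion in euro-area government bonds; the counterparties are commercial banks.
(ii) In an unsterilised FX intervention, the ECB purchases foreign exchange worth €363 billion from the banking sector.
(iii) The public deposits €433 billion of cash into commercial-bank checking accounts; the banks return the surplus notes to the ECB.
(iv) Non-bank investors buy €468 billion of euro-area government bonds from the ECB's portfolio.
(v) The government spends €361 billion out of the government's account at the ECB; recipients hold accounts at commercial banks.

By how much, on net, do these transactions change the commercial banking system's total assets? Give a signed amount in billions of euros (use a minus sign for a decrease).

+€326 billion

ECB balance sheet:
  Assets:      Securities −€282B, Foreign assets +€363B
  Liabilities: Bank reserves +€875B, Currency in circulation −€433B, Government deposits −€361B
Commercial banking system:
  Assets:      Reserves at CB +€875B, Securities −€186B, Foreign assets −€363B
  Liabilities: Checkable deposits +€326B
Change in total bank assets = +€326 billion.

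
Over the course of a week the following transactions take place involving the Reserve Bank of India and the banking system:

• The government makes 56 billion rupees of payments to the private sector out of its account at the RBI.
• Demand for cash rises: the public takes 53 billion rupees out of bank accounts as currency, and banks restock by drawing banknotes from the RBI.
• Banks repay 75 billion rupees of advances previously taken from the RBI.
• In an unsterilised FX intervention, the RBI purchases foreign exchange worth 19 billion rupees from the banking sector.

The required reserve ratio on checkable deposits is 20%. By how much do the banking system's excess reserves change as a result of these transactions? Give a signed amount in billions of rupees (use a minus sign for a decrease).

-53.6 billion

Government spending 56 billion rupees: reserves +56B, deposits +56B.
Currency withdrawal 53 billion rupees: reserves −53B, deposits −53B.
Discount-window repayment 75 billion rupees: reserves −75B, deposits 0.
FX purchase 19 billion rupees: reserves +19B, deposits 0.
Totals: Δreserves = −53B, Δdeposits = +3B.
Δrequired reserves = 20% × +3B = +0.6B.
Δexcess reserves = Δreserves − Δrequired = −53B − (+0.6B) = -53.6 billion.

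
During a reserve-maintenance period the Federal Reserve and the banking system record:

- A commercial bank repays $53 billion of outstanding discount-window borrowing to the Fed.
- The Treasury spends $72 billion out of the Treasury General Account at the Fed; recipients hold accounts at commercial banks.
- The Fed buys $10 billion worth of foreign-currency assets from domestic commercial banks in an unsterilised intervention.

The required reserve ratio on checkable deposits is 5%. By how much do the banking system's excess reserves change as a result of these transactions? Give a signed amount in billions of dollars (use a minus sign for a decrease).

Discount-window repayment $53 billion: reserves −$53B, deposits 0.
Government spending $72 billion: reserves +$72B, deposits +$72B.
FX purchase $10 billion: reserves +$10B, deposits 0.
Totals: Δreserves = +$29B, Δdeposits = +$72B.
Δrequired reserves = 5% × +$72B = +$3.6B.
Δexcess reserves = Δreserves − Δrequired = +$29B − (+$3.6B) = +$25.4 billion.

+$25.4 billion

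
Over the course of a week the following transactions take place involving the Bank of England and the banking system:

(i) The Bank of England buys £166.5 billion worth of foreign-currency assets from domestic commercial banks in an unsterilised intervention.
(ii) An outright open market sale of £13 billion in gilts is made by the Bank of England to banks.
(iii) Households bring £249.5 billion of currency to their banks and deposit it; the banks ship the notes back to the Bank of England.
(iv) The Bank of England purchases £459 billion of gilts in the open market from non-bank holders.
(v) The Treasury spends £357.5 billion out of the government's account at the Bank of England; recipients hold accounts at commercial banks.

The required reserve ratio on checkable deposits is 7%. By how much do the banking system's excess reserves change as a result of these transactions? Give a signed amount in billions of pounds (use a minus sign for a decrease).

+£1144.88 billion

FX purchase £166.5 billion: reserves +£166.5B, deposits 0.
OMO sale (to banks) £13 billion: reserves −£13B, deposits 0.
Currency deposit £249.5 billion: reserves +£249.5B, deposits +£249.5B.
Asset purchase (from non-banks) £459 billion: reserves +£459B, deposits +£459B.
Government spending £357.5 billion: reserves +£357.5B, deposits +£357.5B.
Totals: Δreserves = +£1219.5B, Δdeposits = +£1066B.
Δrequired reserves = 7% × +£1066B = +£74.62B.
Δexcess reserves = Δreserves − Δrequired = +£1219.5B − (+£74.62B) = +£1144.88 billion.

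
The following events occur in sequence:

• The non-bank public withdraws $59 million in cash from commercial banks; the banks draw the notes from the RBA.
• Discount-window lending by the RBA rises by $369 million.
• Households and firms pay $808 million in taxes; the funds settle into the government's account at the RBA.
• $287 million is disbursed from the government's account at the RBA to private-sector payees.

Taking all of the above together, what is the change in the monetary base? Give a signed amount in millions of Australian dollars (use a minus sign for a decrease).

RBA balance sheet:
  Assets:      Loans to banks +$369M
  Liabilities: Bank reserves −$211M, Currency in circulation +$59M, Government deposits +$521M
Commercial banking system:
  Assets:      Reserves at CB −$211M
  Liabilities: Checkable deposits −$580M, Borrowings from CB +$369M
Monetary base = currency + reserves: +$59M + (−$211M) = -$152 million.

-$152 million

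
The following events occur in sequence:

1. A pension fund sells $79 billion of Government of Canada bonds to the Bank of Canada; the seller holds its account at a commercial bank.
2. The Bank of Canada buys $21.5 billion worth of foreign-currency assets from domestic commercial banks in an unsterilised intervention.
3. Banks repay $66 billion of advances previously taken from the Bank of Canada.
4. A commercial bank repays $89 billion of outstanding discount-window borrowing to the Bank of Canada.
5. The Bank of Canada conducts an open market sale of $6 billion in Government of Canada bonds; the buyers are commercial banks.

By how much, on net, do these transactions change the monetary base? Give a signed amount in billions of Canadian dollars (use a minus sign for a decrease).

-$60.5 billion

Bank of Canada balance sheet:
  Assets:      Securities +$73B, Loans to banks −$155B, Foreign assets +$21.5B
  Liabilities: Bank reserves −$60.5B
Commercial banking system:
  Assets:      Reserves at CB −$60.5B, Securities +$6B, Foreign assets −$21.5B
  Liabilities: Checkable deposits +$79B, Borrowings from CB −$155B
Monetary base = currency + reserves: 0 + (−$60.5B) = -$60.5 billion.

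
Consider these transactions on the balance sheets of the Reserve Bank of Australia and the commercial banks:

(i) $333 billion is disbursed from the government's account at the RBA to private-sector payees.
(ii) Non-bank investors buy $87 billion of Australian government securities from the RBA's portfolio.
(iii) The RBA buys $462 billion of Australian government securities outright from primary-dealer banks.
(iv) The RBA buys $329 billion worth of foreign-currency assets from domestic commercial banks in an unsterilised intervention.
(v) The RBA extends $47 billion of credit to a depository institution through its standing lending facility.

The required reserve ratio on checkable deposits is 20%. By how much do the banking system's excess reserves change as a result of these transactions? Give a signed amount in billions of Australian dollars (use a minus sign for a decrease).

Government spending $333 billion: reserves +$333B, deposits +$333B.
Asset sale (to non-banks) $87 billion: reserves −$87B, deposits −$87B.
OMO purchase (from banks) $462 billion: reserves +$462B, deposits 0.
FX purchase $329 billion: reserves +$329B, deposits 0.
Discount-window loan $47 billion: reserves +$47B, deposits 0.
Totals: Δreserves = +$1084B, Δdeposits = +$246B.
Δrequired reserves = 20% × +$246B = +$49.2B.
Δexcess reserves = Δreserves − Δrequired = +$1084B − (+$49.2B) = +$1034.8 billion.

+$1034.8 billion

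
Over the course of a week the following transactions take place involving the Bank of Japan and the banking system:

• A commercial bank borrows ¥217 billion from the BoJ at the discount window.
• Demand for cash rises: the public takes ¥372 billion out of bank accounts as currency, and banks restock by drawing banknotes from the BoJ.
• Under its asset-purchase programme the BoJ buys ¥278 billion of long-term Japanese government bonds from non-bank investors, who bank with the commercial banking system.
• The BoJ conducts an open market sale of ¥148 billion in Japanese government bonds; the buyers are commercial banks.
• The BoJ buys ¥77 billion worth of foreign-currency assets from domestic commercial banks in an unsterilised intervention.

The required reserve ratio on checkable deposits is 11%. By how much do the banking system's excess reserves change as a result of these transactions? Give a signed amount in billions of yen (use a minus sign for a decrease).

+¥62.34 billion

Discount-window loan ¥217 billion: reserves +¥217B, deposits 0.
Currency withdrawal ¥372 billion: reserves −¥372B, deposits −¥372B.
Asset purchase (from non-banks) ¥278 billion: reserves +¥278B, deposits +¥278B.
OMO sale (to banks) ¥148 billion: reserves −¥148B, deposits 0.
FX purchase ¥77 billion: reserves +¥77B, deposits 0.
Totals: Δreserves = +¥52B, Δdeposits = −¥94B.
Δrequired reserves = 11% × −¥94B = −¥10.34B.
Δexcess reserves = Δreserves − Δrequired = +¥52B − (−¥10.34B) = +¥62.34 billion.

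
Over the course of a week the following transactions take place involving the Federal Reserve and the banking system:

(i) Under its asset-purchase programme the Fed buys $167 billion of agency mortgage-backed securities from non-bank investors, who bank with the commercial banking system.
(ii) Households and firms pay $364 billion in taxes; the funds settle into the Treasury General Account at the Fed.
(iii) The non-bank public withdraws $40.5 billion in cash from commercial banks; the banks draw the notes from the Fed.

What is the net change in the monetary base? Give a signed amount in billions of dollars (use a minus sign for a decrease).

Asset purchase (from non-banks) $167 billion: Fed balance sheet expands → +$167B.
Government account inflow $364 billion: reserves shift to a non-base liability → −$364B.
Currency withdrawal $40.5 billion: just a shift between currency and reserves — both are base money → 0.
Net: 167 − 364 + 0 = -$197 billion.

-$197 billion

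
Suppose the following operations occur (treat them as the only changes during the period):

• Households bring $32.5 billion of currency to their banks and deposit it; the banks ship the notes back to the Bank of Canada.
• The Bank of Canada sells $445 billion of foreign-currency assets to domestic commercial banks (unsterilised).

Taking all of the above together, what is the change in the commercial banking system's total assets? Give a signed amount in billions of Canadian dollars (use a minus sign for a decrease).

Bank of Canada balance sheet:
  Assets:      Foreign assets −$445B
  Liabilities: Bank reserves −$412.5B, Currency in circulation −$32.5B
Commercial banking system:
  Assets:      Reserves at CB −$412.5B, Foreign assets +$445B
  Liabilities: Checkable deposits +$32.5B
Change in total bank assets = +$32.5 billion.

+$32.5 billion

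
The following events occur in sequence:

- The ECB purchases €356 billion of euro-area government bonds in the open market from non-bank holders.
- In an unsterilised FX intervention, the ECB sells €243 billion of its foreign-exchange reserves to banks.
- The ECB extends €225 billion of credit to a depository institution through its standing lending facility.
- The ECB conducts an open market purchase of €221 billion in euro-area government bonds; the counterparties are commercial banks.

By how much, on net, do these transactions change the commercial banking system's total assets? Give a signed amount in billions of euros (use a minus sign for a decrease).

Asset purchase (from non-banks) €356 billion: bank balance sheets expand → +€356B.
FX sale €243 billion: just an asset swap on bank balance sheets → 0.
Discount-window loan €225 billion: bank balance sheets expand → +€225B.
OMO purchase (from banks) €221 billion: just an asset swap on bank balance sheets → 0.
Net: 356 + 0 + 225 + 0 = +€581 billion.

+€581 billion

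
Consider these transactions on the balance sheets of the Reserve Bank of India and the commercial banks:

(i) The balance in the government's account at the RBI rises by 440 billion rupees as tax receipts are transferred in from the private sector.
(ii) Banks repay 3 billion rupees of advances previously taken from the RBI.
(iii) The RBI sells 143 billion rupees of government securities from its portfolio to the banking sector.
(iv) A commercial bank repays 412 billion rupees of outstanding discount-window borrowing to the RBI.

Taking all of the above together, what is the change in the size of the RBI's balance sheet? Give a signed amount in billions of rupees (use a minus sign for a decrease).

-558 billion

Government account inflow 440 billion rupees: only the composition of liabilities changes → 0.
Discount-window repayment 3 billion rupees: an RBI asset is shed → −3B.
OMO sale (to banks) 143 billion rupees: an RBI asset is shed → −143B.
Discount-window repayment 412 billion rupees: an RBI asset is shed → −412B.
Net: 0 − 3 − 143 − 412 = -558 billion.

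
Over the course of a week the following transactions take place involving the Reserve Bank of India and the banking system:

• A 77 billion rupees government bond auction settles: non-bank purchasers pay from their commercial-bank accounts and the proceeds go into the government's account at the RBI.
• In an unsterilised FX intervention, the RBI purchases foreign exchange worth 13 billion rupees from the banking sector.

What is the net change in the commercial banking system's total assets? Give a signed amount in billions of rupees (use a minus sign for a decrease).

-77 billion

RBI balance sheet:
  Assets:      Foreign assets +13B
  Liabilities: Bank reserves −64B, Government deposits +77B
Commercial banking system:
  Assets:      Reserves at CB −64B, Foreign assets −13B
  Liabilities: Checkable deposits −77B
Change in total bank assets = -77 billion.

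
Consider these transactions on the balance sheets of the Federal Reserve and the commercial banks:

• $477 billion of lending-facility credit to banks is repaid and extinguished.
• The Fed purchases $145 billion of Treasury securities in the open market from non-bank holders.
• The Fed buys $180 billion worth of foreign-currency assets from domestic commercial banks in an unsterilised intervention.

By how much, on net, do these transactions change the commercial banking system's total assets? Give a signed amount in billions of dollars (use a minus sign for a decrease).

-$332 billion

Discount-window repayment $477 billion: bank balance sheets shrink → −$477B.
Asset purchase (from non-banks) $145 billion: bank balance sheets expand → +$145B.
FX purchase $180 billion: just an asset swap on bank balance sheets → 0.
Net: −477 + 145 + 0 = -$332 billion.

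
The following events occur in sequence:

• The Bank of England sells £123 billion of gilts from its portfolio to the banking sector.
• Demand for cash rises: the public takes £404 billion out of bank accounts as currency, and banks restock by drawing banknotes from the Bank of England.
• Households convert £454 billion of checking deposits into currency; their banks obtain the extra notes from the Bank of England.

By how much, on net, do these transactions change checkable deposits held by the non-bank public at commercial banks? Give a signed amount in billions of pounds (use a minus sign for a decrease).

Bank of England balance sheet:
  Assets:      Securities −£123B
  Liabilities: Bank reserves −£981B, Currency in circulation +£858B
Commercial banking system:
  Assets:      Reserves at CB −£981B, Securities +£123B
  Liabilities: Checkable deposits −£858B
So the change in checkable deposits held by the non-bank public at commercial banks is -£858 billion.

-£858 billion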